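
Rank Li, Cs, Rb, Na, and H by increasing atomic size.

H < Li < Na < Rb < Cs

Moving right in a period, electrons are added to the same shell under a stronger nuclear pull, so atoms get smaller; moving down, a new shell is opened and atoms get larger.
All are in group 1, so atomic radius increases down the group.
So from smallest to largest: H < Li < Na < Rb < Cs.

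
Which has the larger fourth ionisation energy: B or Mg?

B

The fourth ionization energy removes an electron from the +3 ion. For each element: B³⁺ is the bare [He] core; Mg³⁺ is already 1 electron into the core.
All of these are removing an electron from a noble-gas core or deeper; the smaller core (lower principal quantum number) is held far more tightly, and within a period the higher nuclear charge binds the same core more tightly.
The numbers (kJ/mol): B 25026, Mg 10543.
Hence IE_4: Mg < B.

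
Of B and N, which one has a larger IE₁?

N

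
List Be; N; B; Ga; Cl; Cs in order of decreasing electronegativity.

Be is in period 2, group 2; B is in period 2, group 13; N is in period 2, group 15; Cl is in period 3, group 17; Ga is in period 4, group 13; Cs is in period 6, group 1.
Electronegativity increases across a period and decreases down a group, tracking effective nuclear charge and atomic size.
Neither a single period nor a single group — weigh both effects.
Be > Cs: relative to Cs, both the across-period and down-group shifts push Be's electronegativity up.
Ga > Be: the two effects oppose for this pair; the across-period effect wins (1.81 vs 1.57).
B > Ga: B sits above Ga in group 13, so the down-group effect alone puts B higher.
N > B: N lies to the right of B in period 2, so the across-period effect alone puts N higher.
Cl > N: the two effects oppose for this pair; the across-period effect wins (3.16 vs 3.04).
For reference (Pauling): Be 1.57, B 2.04, N 3.04, Cl 3.16, Ga 1.81, Cs 0.79.
So from highest to lowest: Cl > N > B > Ga > Be > Cs.

Cl, N, B, Ga, Be, Cs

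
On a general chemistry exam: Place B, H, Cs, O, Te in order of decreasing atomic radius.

Cs > Te > B > O > H

Moving right in a period, electrons are added to the same shell under a stronger nuclear pull, so atoms get smaller; moving down, a new shell is opened and atoms get larger.
Here both period and group differ, so the two effects have to be weighed against each other.
O > H: period and group pull opposite ways; the down-group shift dominates (63 vs 32 pm).
B > O: B lies to the left of O in period 2, so the across-period effect alone puts B larger.
Te > B: period and group pull opposite ways; the down-group shift dominates (136 vs 85 pm).
Cs > Te: both effects reinforce here, so Cs is clearly the larger of the two.
Approximate values (pm): H 32, B 85, O 63, Te 136, Cs 232.
So from largest to smallest: Cs > Te > B > O > H.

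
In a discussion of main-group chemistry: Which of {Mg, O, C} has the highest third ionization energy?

Consider each +2 ion: Mg²⁺ is the bare [Ne] core; O²⁺ still has 4 valence electrons; C²⁺ still has 2 valence electrons.
Breaking into a closed-shell core is much more expensive than removing a leftover valence electron — Mg has the largest IE_3 here.
Valence configurations: O²⁺ [He]2s²2p², C²⁺ [He]2s².
The numbers (kJ/mol): Mg 7733, O 5300, C 4620.
Putting it together, IE_3: C < O < Mg.

Mg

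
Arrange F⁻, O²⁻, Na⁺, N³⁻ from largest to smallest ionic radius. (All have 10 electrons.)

All of these have 10 electrons, so size is governed by nuclear charge alone: the more protons, the stronger the pull on the same electron cloud, and the smaller the ion.
Nuclear charges: Na⁺ (Z=11), F⁻ (Z=9), O²⁻ (Z=8), N³⁻ (Z=7).
Largest to smallest: N³⁻ > O²⁻ > F⁻ > Na⁺.

N³⁻ > O²⁻ > F⁻ > Na⁺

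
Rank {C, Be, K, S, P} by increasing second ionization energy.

Be < P < S < C < K

After 1 electron has been removed, what remains? C⁺ still has 3 valence electrons; Be⁺ still has 1 valence electron; K⁺ is the bare [Ar] core; S⁺ still has 5 valence electrons; P⁺ still has 4 valence electrons.
Core electrons are held far more tightly than valence electrons, so K tops the IE_2 order.
Valence configurations: C⁺ [He]2s²2p¹, Be⁺ [He]2s¹, S⁺ [Ne]3s²3p³, P⁺ [Ne]3s²3p².
The numbers (kJ/mol): C 2353, Be 1757, K 3052, S 2252, P 1907.
So the second ionization energies run Be < P < S < C < K.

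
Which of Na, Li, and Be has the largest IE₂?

Li

Consider each +1 ion: Na⁺ is the bare [Ne] core; Li⁺ is the bare [He] core; Be⁺ still has 1 valence electron.
Breaking into a closed-shell core is much more expensive than removing a leftover valence electron — Na and Li have the largest IE_2 here.
The numbers (kJ/mol): Na 4562, Li 7298, Be 1757.
Putting it together, IE_2: Be < Na < Li.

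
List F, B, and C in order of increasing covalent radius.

F < C < B

Radius decreases left→right (rising Z_eff, same n) and increases top→bottom (higher n).
All lie in period 2, so atomic radius increases right to left.
So from smallest to largest: F < C < B.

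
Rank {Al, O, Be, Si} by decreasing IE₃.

Be > O > Si > Al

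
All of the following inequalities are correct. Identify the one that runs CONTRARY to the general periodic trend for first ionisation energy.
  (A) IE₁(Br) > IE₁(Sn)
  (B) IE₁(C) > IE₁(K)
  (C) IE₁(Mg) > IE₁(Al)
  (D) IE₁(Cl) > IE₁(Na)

The general trend: first ionisation energy increases across a period and decreases down a group.
(A) Br (period 4, group 17) vs Sn (period 5, group 14): the stated order agrees with the simple trend.
(B) C (period 2, group 14) vs K (period 4, group 1): the stated order agrees with the simple trend.
(C) Mg (period 3, group 2) vs Al (period 3, group 13): the stated order contradicts the simple trend.
(D) Cl (period 3, group 17) vs Na (period 3, group 1): the stated order agrees with the simple trend.
The exception is (C): Al's single 3p electron is easier to remove than one from Mg's filled 3s².

(C)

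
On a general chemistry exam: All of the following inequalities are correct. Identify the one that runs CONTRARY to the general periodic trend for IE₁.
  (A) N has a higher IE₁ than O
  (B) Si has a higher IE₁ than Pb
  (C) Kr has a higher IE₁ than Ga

(A)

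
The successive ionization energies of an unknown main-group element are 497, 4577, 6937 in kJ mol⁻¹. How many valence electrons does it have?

Look for the largest jump between consecutive ionization energies: IE2/IE1 ≈ 9.2, far larger than any earlier ratio.
That jump marks the point where a core electron is being removed. So the atom has 1 valence electron.

1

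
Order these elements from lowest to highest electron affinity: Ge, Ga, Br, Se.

Ga is in period 4, group 13; Ge is in period 4, group 14; Se is in period 4, group 16; Br is in period 4, group 17.
Adding an electron releases more energy for atoms nearer the top right (short of the noble gases).
All lie in period 4, so electron affinity increases left to right.
So from lowest to highest: Ga < Ge < Se < Br.

Ga < Ge < Se < Br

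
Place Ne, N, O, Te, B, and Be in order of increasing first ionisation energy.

B, Te, Be, O, N, Ne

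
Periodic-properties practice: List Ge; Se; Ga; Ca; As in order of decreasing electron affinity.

Se > Ge > As > Ga > Ca

Atoms with high Z_eff and room in the valence shell (especially the halogens) have the most exothermic electron affinities.
All lie in period 4; the across-period trend (electron affinity increases left to right) applies, with the exception below.
Note the exception: Ge has a higher electron affinity than As, contrary to the simple trend — adding an electron to As's half-filled 4p³ is unfavourable, so Ge (4p²) has the more exothermic EA.
Approximate values (kJ/mol): Ca 2, Ga 29, Ge 119, As 78, Se 195.
So from highest to lowest: Se > Ge > As > Ga > Ca.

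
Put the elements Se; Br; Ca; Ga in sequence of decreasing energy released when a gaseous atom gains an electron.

Br > Se > Ga > Ca

Ca is in period 4, group 2; Ga is in period 4, group 13; Se is in period 4, group 16; Br is in period 4, group 17.
Adding an electron releases more energy for atoms nearer the top right (short of the noble gases).
All lie in period 4, so electron affinity increases left to right.
So from highest to lowest: Br > Se > Ga > Ca.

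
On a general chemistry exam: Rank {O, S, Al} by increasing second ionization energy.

Al < S < O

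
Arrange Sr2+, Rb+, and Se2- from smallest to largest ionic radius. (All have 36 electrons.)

All of these have 36 electrons, so size is governed by nuclear charge alone: the more protons, the stronger the pull on the same electron cloud, and the smaller the ion.
Nuclear charges: Sr2+ (Z=38), Rb+ (Z=37), Se2- (Z=34).
Smallest to largest: Sr2+ < Rb+ < Se2-.

Sr2+ < Rb+ < Se2-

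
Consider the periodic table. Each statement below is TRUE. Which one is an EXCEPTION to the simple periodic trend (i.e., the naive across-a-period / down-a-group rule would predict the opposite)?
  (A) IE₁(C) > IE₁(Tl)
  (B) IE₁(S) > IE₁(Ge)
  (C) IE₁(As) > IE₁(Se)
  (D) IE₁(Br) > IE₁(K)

(C)

The general trend: IE₁ increases across a period and decreases down a group.
(A) C (period 2, group 14) vs Tl (period 6, group 13): the stated order agrees with the simple trend.
(B) S (period 3, group 16) vs Ge (period 4, group 14): the stated order agrees with the simple trend.
(C) As (period 4, group 15) vs Se (period 4, group 16): the stated order contradicts the simple trend.
(D) Br (period 4, group 17) vs K (period 4, group 1): the stated order agrees with the simple trend.
The exception is (C): Se (4p⁴) ionizes more easily than half-filled As (4p³).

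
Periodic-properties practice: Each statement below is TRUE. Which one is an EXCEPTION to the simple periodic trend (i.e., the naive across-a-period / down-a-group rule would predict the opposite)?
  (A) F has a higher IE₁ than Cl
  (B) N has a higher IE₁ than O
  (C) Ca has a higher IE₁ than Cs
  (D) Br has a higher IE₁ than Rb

The general trend: IE₁ increases across a period and decreases down a group.
(A) F (period 2, group 17) vs Cl (period 3, group 17): the stated order agrees with the simple trend.
(B) N (period 2, group 15) vs O (period 2, group 16): the stated order contradicts the simple trend.
(C) Ca (period 4, group 2) vs Cs (period 6, group 1): the stated order agrees with the simple trend.
(D) Br (period 4, group 17) vs Rb (period 5, group 1): the stated order agrees with the simple trend.
The exception is (B): pairing an electron in O's 2p⁴ costs repulsion energy, so O ionizes more easily than half-filled N (2p³).

(B)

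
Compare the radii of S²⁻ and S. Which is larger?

S²⁻

Forming S²⁻ adds 2 electrons to S. More electron–electron repulsion in the same shell, with unchanged nuclear charge, lets the cloud expand.
An anion is larger than its parent atom: S²⁻ > S.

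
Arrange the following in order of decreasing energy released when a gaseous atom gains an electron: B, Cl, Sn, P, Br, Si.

Cl > Br > Si > Sn > P > B

Atoms with high Z_eff and room in the valence shell (especially the halogens) have the most exothermic electron affinities.
These span different periods and groups, so the two trends combine.
P > B: period and group pull opposite ways; the across-period shift dominates (72 vs 27 kJ/mol).
Sn > P: this pair runs against the simple trend — see the exception note.
Si > Sn: Si sits above Sn in group 14, so the down-group effect alone puts Si higher.
Br > Si: period and group pull opposite ways; the across-period shift dominates (325 vs 134 kJ/mol).
Cl > Br: Cl sits above Br in group 17, so the down-group effect alone puts Cl higher.
Note the exception: Sn has a higher electron affinity than P, contrary to the simple trend — adding an electron to P's half-filled np³ subshell costs electron-pairing energy.
Note the exception: Si has a higher electron affinity than P, contrary to the simple trend — adding an electron to P's half-filled 3p³ is unfavourable, so Si (3p²) has the more exothermic EA.
Approximate values (kJ/mol): B 27, Si 134, P 72, Cl 349, Br 325, Sn 107.
So from highest to lowest: Cl > Br > Si > Sn > P > B.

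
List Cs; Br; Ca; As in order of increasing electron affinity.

EA tends to increase across a period and decrease down a group, though the pattern is less regular than for IE or radius.
Here both period and group differ, so the two effects have to be weighed against each other.
Cs > Ca: this pair runs against the simple trend — see the exception note.
As > Cs: relative to Cs, both the across-period and down-group shifts push As's electron affinity up.
Br > As: Br lies to the right of As in period 4, so the across-period effect alone puts Br higher.
Note the exception: Cs has a higher electron affinity than Ca, contrary to the simple trend — adding an electron to Ca (ns²) has to open a new, higher-energy np subshell, which is unfavourable.
For reference (kJ/mol): Ca 2, As 78, Br 325, Cs 46.
So from lowest to highest: Ca < Cs < As < Br.

Ca < Cs < As < Br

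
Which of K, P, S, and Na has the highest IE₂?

Consider each +1 ion: K⁺ is the bare [Ar] core; P⁺ still has 4 valence electrons; S⁺ still has 5 valence electrons; Na⁺ is the bare [Ne] core.
Core electrons are held far more tightly than valence electrons, so K and Na top the IE_2 order.
Valence configurations: P⁺ [Ne]3s²3p², S⁺ [Ne]3s²3p³.
Approximate IE_2 values (kJ/mol): K 3052, P 1907, S 2252, Na 4562.
So the second ionization energies run P < S < K < Na.

Na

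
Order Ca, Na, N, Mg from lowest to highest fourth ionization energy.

Ca < N < Na < Mg

IE_4 is the cost of taking one more electron from the +3 cation: Ca³⁺ is already 1 electron into the core; Na³⁺ is already 2 electrons into the core; N³⁺ still has 2 valence electrons; Mg³⁺ is already 1 electron into the core.
Usually core removal costs more than valence removal, but here the competition is close: a tightly held n=2 valence electron can cost more to remove than an n=3 core electron, so the actual values have to decide it.
The numbers (kJ/mol): Ca 6491, Na 9543, N 7475, Mg 10543.
Hence IE_4: Ca < N < Na < Mg.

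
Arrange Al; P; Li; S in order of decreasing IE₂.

Consider each +1 ion: Al⁺ still has 2 valence electrons; P⁺ still has 4 valence electrons; Li⁺ is the bare [He] core; S⁺ still has 5 valence electrons.
Pulling an electron out of a noble-gas core costs far more than removing a remaining valence electron, so Li sits at the high end of IE_2.
Valence configurations: Al⁺ [Ne]3s², P⁺ [Ne]3s²3p², S⁺ [Ne]3s²3p³.
Approximate IE_2 values (kJ/mol): Al 1817, P 1907, Li 7298, S 2252.
Hence IE_2: Al < P < S < Li.

Li > S > P > Al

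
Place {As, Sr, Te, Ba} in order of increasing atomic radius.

As < Te < Sr < Ba

As is in period 4, group 15; Sr is in period 5, group 2; Te is in period 5, group 16; Ba is in period 6, group 2.
Atomic radius shrinks across a period as nuclear charge pulls the same shell inward, and grows down a group as new shells are added.
Here both period and group differ, so the two effects have to be weighed against each other.
Te > As: the two effects oppose for this pair; the down-group effect wins (136 vs 121 pm).
Sr > Te: both are in period 5; the period trend gives Sr the larger value.
Ba > Sr: Ba sits below Sr in group 2, so the down-group effect alone puts Ba larger.
Tabulated atomic radius (pm): As 121, Sr 185, Te 136, Ba 196.
So from smallest to largest: As < Te < Sr < Ba.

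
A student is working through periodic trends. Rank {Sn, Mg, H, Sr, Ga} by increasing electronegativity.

H is in period 1, group 1; Mg is in period 3, group 2; Ga is in period 4, group 13; Sr is in period 5, group 2; Sn is in period 5, group 14.
Smaller atoms with higher effective nuclear charge are more electronegative.
Neither a single period nor a single group — weigh both effects.
Mg > Sr: they share group 2; the group trend gives Mg the larger value.
Ga > Mg: period and group pull opposite ways; the across-period shift dominates (1.81 vs 1.31).
Sn > Ga: the two effects oppose for this pair; the across-period effect wins (1.96 vs 1.81).
H > Sn: period and group pull opposite ways; the down-group shift dominates (2.20 vs 1.96).
Tabulated electronegativity (Pauling): H 2.20, Mg 1.31, Ga 1.81, Sr 0.95, Sn 1.96.
So from lowest to highest: Sr < Mg < Ga < Sn < H.

Sr, Mg, Ga, Sn, H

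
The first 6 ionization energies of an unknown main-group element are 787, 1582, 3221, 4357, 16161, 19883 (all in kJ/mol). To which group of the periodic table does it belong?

Group 14

Look for the largest jump between consecutive ionization energies: IE5/IE4 ≈ 3.7, far larger than any earlier ratio.
That jump marks the point where a core electron is being removed. So the atom has 4 valence electrons.
A main-group element with 4 valence electrons is in group 14.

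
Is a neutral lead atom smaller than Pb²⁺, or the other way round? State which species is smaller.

Forming Pb²⁺ removes 2 electrons from Pb. Fewer electrons for the same nuclear charge means less shielding and a higher Z_eff on the remaining electrons.
A cation is smaller than its parent atom: Pb²⁺ < Pb.

Pb²⁺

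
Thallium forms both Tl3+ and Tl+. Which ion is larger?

Both ions have Z = 81 protons, but Tl3+ has lost more electrons, so its remaining electrons feel a larger effective nuclear charge per electron and are pulled in more tightly.
Higher positive charge → smaller ion, so Tl+ > Tl3+.

Tl+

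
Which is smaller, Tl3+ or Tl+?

Tl3+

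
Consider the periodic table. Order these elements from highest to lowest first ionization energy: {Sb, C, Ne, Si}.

C is in period 2, group 14; Ne is in period 2, group 18; Si is in period 3, group 14; Sb is in period 5, group 15.
First ionization energy rises across a period (greater Z_eff holds electrons more tightly) and falls down a group (valence electrons are farther from the nucleus).
Here both period and group differ, so the two effects have to be weighed against each other.
Sb > Si: the two effects oppose for this pair; the across-period effect wins (831 vs 786 kJ/mol).
C > Sb: the two effects oppose for this pair; the down-group effect wins (1086 vs 831 kJ/mol).
Ne > C: Ne lies to the right of C in period 2, so the across-period effect alone puts Ne higher.
Tabulated first ionization energy (kJ/mol): C 1086, Ne 2081, Si 786, Sb 831.
So from highest to lowest: Ne > C > Sb > Si.

Ne > C > Sb > Si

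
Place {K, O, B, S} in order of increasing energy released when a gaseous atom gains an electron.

B < K < O < S

B is in period 2, group 13; O is in period 2, group 16; S is in period 3, group 16; K is in period 4, group 1.
EA tends to increase across a period and decrease down a group, though the pattern is less regular than for IE or radius.
Neither a single period nor a single group — weigh both effects.
K > B: this pair runs against the simple trend — see the exception note.
O > K: both effects reinforce here, so O is clearly the higher of the two.
S > O: this pair runs against the simple trend — see the exception note.
Note the exception: K has a higher electron affinity than B, contrary to the simple trend — B's ns²np¹ configuration gives only a small electron affinity — the sparsely filled np subshell binds an added electron weakly.
Note the exception: S has a higher electron affinity than O, contrary to the simple trend — the compact 2p subshell of O repels the added electron more than S's larger 3p does.
For reference (kJ/mol): B 27, O 141, S 200, K 48.
So from lowest to highest: B < K < O < S.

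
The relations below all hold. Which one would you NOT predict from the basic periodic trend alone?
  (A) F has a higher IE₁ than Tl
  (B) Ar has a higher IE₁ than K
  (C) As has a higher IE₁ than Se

(C)

The general trend: IE₁ increases across a period and decreases down a group.
(A) F (period 2, group 17) vs Tl (period 6, group 13): the stated order agrees with the simple trend.
(B) Ar (period 3, group 18) vs K (period 4, group 1): the stated order agrees with the simple trend.
(C) As (period 4, group 15) vs Se (period 4, group 16): the stated order contradicts the simple trend.
The exception is (C): Se (4p⁴) ionizes more easily than half-filled As (4p³).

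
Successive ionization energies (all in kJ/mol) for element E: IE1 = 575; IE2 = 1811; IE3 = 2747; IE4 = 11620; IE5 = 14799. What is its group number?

Group 13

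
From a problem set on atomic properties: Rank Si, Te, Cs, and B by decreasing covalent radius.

Moving right in a period, electrons are added to the same shell under a stronger nuclear pull, so atoms get smaller; moving down, a new shell is opened and atoms get larger.
Here both period and group differ, so the two effects have to be weighed against each other.
Si > B: period and group pull opposite ways; the down-group shift dominates (116 vs 85 pm).
Te > Si: period and group pull opposite ways; the down-group shift dominates (136 vs 116 pm).
Cs > Te: both effects reinforce here, so Cs is clearly the larger of the two.
For reference (pm): B 85, Si 116, Te 136, Cs 232.
So from largest to smallest: Cs > Te > Si > B.

Cs, Te, Si, B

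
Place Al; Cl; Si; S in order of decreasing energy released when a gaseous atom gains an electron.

Cl > S > Si > Al

Al is in period 3, group 13; Si is in period 3, group 14; S is in period 3, group 16; Cl is in period 3, group 17.
Adding an electron releases more energy for atoms nearer the top right (short of the noble gases).
All lie in period 3, so electron affinity increases left to right.
So from highest to lowest: Cl > S > Si > Al.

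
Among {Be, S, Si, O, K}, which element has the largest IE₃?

IE_3 is the cost of taking one more electron from the +2 cation: Be²⁺ is the bare [He] core; S²⁺ still has 4 valence electrons; Si²⁺ still has 2 valence electrons; O²⁺ still has 4 valence electrons; K²⁺ is already 1 electron into the core.
Usually core removal costs more than valence removal, but here the competition is close: a tightly held n=2 valence electron can cost more to remove than an n=3 core electron, so the actual values have to decide it.
Valence configurations: S²⁺ [Ne]3s²3p², Si²⁺ [Ne]3s², O²⁺ [He]2s²2p².
Tabulated IE_3 (kJ/mol): Be 14849, S 3357, Si 3232, O 5300, K 4420.
Putting it together, IE_3: Si < S < K < O < Be.

Be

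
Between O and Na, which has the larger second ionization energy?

Na

IE_2 is the cost of taking one more electron from the +1 cation: O⁺ still has 5 valence electrons; Na⁺ is the bare [Ne] core.
Breaking into a closed-shell core is much more expensive than removing a leftover valence electron — Na has the largest IE_2 here.
Tabulated IE_2 (kJ/mol): O 3388, Na 4562.
So the second ionization energies run O < Na.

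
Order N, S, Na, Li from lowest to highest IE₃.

The third ionization energy removes an electron from the +2 ion. For each element: N²⁺ still has 3 valence electrons; S²⁺ still has 4 valence electrons; Na²⁺ is already 1 electron into the core; Li²⁺ is already 1 electron into the core.
Core electrons are held far more tightly than valence electrons, so Na and Li top the IE_3 order.
Valence configurations: N²⁺ [He]2s²2p¹, S²⁺ [Ne]3s²3p².
Tabulated IE_3 (kJ/mol): N 4578, S 3357, Na 6910, Li 11815.
Overall IE_3 order: S < N < Na < Li.

S < N < Na < Li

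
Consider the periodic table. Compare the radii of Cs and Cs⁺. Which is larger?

Cs

Forming Cs⁺ removes 1 electron from Cs. Fewer electrons for the same nuclear charge means less shielding and a higher Z_eff on the remaining electrons, and for main-group metals the entire outer shell is lost.
A cation is smaller than its parent atom: Cs⁺ < Cs.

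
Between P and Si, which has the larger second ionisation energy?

P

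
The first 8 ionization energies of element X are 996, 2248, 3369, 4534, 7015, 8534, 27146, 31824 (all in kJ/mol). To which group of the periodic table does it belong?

Look for the largest jump between consecutive ionization energies: IE7/IE6 ≈ 3.2, far larger than any earlier ratio.
That jump marks the point where a core electron is being removed. So the atom has 6 valence electrons.
A main-group element with 6 valence electrons is in group 16.

Group 16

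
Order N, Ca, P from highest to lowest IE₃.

Ca > N > P

The third ionization energy removes an electron from the +2 ion. For each element: N²⁺ still has 3 valence electrons; Ca²⁺ is the bare [Ar] core; P²⁺ still has 3 valence electrons.
Core electrons are held far more tightly than valence electrons, so Ca tops the IE_3 order.
Valence configurations: N²⁺ [He]2s²2p¹, P²⁺ [Ne]3s²3p¹.
Approximate IE_3 values (kJ/mol): N 4578, Ca 4912, P 2914.
So the third ionization energies run P < N < Ca.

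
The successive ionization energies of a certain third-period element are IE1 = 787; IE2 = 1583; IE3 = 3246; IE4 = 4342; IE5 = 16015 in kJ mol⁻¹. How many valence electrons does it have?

Look for the largest jump between consecutive ionization energies: IE5/IE4 ≈ 3.7, far larger than any earlier ratio.
That jump marks the point where a core electron is being removed. So the atom has 4 valence electrons.

4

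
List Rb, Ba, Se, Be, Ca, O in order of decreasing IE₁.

Be is in period 2, group 2; O is in period 2, group 16; Ca is in period 4, group 2; Se is in period 4, group 16; Rb is in period 5, group 1; Ba is in period 6, group 2.
Across a period the outer electron is held more tightly (higher IE₁); down a group it sits in a higher shell, more shielded, and comes off more easily.
These span different periods and groups, so the two trends combine.
Ba > Rb: the two effects oppose for this pair; the across-period effect wins (503 vs 403 kJ/mol).
Ca > Ba: Ca sits above Ba in group 2, so the down-group effect alone puts Ca higher.
Be > Ca: they share group 2; the group trend gives Be the larger value.
Se > Be: the two effects oppose for this pair; the across-period effect wins (941 vs 900 kJ/mol).
O > Se: O sits above Se in group 16, so the down-group effect alone puts O higher.
Approximate values (kJ/mol): Be 900, O 1314, Ca 590, Se 941, Rb 403, Ba 503.
So from highest to lowest: O > Se > Be > Ca > Ba > Rb.

O, Se, Be, Ca, Ba, Rb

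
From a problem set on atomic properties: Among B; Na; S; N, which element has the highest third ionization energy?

Na

Consider each +2 ion: B²⁺ still has 1 valence electron; Na²⁺ is already 1 electron into the core; S²⁺ still has 4 valence electrons; N²⁺ still has 3 valence electrons.
Pulling an electron out of a noble-gas core costs far more than removing a remaining valence electron, so Na sits at the high end of IE_3.
Valence configurations: B²⁺ [He]2s¹, S²⁺ [Ne]3s²3p², N²⁺ [He]2s²2p¹.
The numbers (kJ/mol): B 3660, Na 6910, S 3357, N 4578.
Overall IE_3 order: S < B < N < Na.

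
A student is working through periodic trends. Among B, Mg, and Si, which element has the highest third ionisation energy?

Mg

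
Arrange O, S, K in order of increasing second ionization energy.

S < K < O

After 1 electron has been removed, what remains? O⁺ still has 5 valence electrons; S⁺ still has 5 valence electrons; K⁺ is the bare [Ar] core.
Usually core removal costs more than valence removal, but here the competition is close: a tightly held n=2 valence electron can cost more to remove than an n=3 core electron, so the actual values have to decide it.
Valence configurations: O⁺ [He]2s²2p³, S⁺ [Ne]3s²3p³.
Approximate IE_2 values (kJ/mol): O 3388, S 2252, K 3052.
So the second ionization energies run S < K < O.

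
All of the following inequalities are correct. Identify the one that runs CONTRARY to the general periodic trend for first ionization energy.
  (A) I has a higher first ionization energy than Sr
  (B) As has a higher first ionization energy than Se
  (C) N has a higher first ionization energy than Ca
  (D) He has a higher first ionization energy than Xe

The general trend: first ionization energy increases across a period and decreases down a group.
(A) I (period 5, group 17) vs Sr (period 5, group 2): the stated order agrees with the simple trend.
(B) As (period 4, group 15) vs Se (period 4, group 16): the stated order contradicts the simple trend.
(C) N (period 2, group 15) vs Ca (period 4, group 2): the stated order agrees with the simple trend.
(D) He (period 1, group 18) vs Xe (period 5, group 18): the stated order agrees with the simple trend.
The exception is (B): Se (4p⁴) ionizes more easily than half-filled As (4p³).

(B)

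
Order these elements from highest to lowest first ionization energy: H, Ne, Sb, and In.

Across a period the outer electron is held more tightly (higher IE₁); down a group it sits in a higher shell, more shielded, and comes off more easily.
These span different periods and groups, so the two trends combine.
Sb > In: Sb lies to the right of In in period 5, so the across-period effect alone puts Sb higher.
H > Sb: the two effects oppose for this pair; the down-group effect wins (1312 vs 831 kJ/mol).
Ne > H: period and group pull opposite ways; the across-period shift dominates (2081 vs 1312 kJ/mol).
For reference (kJ/mol): H 1312, Ne 2081, In 558, Sb 831.
So from highest to lowest: Ne > H > Sb > In.

Ne, H, Sb, In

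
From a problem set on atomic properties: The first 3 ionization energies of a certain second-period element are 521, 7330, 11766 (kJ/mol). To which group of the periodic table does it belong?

Look for the largest jump between consecutive ionization energies: IE2/IE1 ≈ 14.1, far larger than any earlier ratio.
That jump marks the point where a core electron is being removed. So the atom has 1 valence electron.
A main-group element with 1 valence electron is in group 1.

Group 1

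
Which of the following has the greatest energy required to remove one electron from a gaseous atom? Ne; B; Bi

Ne

Across a period the outer electron is held more tightly (higher IE₁); down a group it sits in a higher shell, more shielded, and comes off more easily.
These span different periods and groups, so the two trends combine.
B > Bi: the two effects oppose for this pair; the down-group effect wins (801 vs 703 kJ/mol).
Ne > B: both are in period 2; the period trend gives Ne the larger value.
Approximate values (kJ/mol): B 801, Ne 2081, Bi 703.
The greatest energy required to remove one electron from a gaseous atom among these belongs to Ne.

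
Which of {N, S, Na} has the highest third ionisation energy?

Na

The third ionization energy removes an electron from the +2 ion. For each element: N²⁺ still has 3 valence electrons; S²⁺ still has 4 valence electrons; Na²⁺ is already 1 electron into the core.
Pulling an electron out of a noble-gas core costs far more than removing a remaining valence electron, so Na sits at the high end of IE_3.
Valence configurations: N²⁺ [He]2s²2p¹, S²⁺ [Ne]3s²3p².
Approximate IE_3 values (kJ/mol): N 4578, S 3357, Na 6910.
Hence IE_3: S < N < Na.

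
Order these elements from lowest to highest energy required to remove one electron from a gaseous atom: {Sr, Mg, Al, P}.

Mg is in period 3, group 2; Al is in period 3, group 13; P is in period 3, group 15; Sr is in period 5, group 2.
Across a period the outer electron is held more tightly (higher IE₁); down a group it sits in a higher shell, more shielded, and comes off more easily.
These span different periods and groups, so the two trends combine.
Al > Sr: both effects reinforce here, so Al is clearly the higher of the two.
Mg > Al: this pair runs against the simple trend — see the exception note.
P > Mg: P lies to the right of Mg in period 3, so the across-period effect alone puts P higher.
Note the exception: Mg has a higher first ionization energy than Al, contrary to the simple trend — Al's single 3p electron is easier to remove than one from Mg's filled 3s².
Approximate values (kJ/mol): Mg 738, Al 578, P 1012, Sr 550.
So from lowest to highest: Sr < Al < Mg < P.

Sr, Al, Mg, P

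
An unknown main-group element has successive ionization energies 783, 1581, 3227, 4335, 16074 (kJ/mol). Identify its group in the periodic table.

Look for the largest jump between consecutive ionization energies: IE5/IE4 ≈ 3.7, far larger than any earlier ratio.
That jump marks the point where a core electron is being removed. So the atom has 4 valence electrons.
A main-group element with 4 valence electrons is in group 14.

Group 14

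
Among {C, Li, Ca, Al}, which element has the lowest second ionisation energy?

Ca

Consider each +1 ion: C⁺ still has 3 valence electrons; Li⁺ is the bare [He] core; Ca⁺ still has 1 valence electron; Al⁺ still has 2 valence electrons.
Pulling an electron out of a noble-gas core costs far more than removing a remaining valence electron, so Li sits at the high end of IE_2.
Valence configurations: C⁺ [He]2s²2p¹, Ca⁺ [Ar]4s¹, Al⁺ [Ne]3s².
The numbers (kJ/mol): C 2353, Li 7298, Ca 1145, Al 1817.
So the second ionization energies run Ca < Al < C < Li.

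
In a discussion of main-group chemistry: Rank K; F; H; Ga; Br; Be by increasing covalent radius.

H, F, Be, Br, Ga, K

H is in period 1, group 1; Be is in period 2, group 2; F is in period 2, group 17; K is in period 4, group 1; Ga is in period 4, group 13; Br is in period 4, group 17.
Radius decreases left→right (rising Z_eff, same n) and increases top→bottom (higher n).
Neither a single period nor a single group — weigh both effects.
F > H: period and group pull opposite ways; the down-group shift dominates (64 vs 32 pm).
Be > F: both are in period 2; the period trend gives Be the larger value.
Br > Be: the two effects oppose for this pair; the down-group effect wins (114 vs 102 pm).
Ga > Br: Ga lies to the left of Br in period 4, so the across-period effect alone puts Ga larger.
K > Ga: both are in period 4; the period trend gives K the larger value.
Approximate values (pm): H 32, Be 102, F 64, K 196, Ga 124, Br 114.
So from smallest to largest: H < F < Be < Br < Ga < K.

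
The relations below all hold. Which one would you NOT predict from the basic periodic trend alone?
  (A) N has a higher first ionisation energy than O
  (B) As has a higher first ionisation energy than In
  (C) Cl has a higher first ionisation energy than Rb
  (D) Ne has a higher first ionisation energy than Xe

The general trend: first ionisation energy increases across a period and decreases down a group.
(A) N (period 2, group 15) vs O (period 2, group 16): the stated order contradicts the simple trend.
(B) As (period 4, group 15) vs In (period 5, group 13): the stated order agrees with the simple trend.
(C) Cl (period 3, group 17) vs Rb (period 5, group 1): the stated order agrees with the simple trend.
(D) Ne (period 2, group 18) vs Xe (period 5, group 18): the stated order agrees with the simple trend.
The exception is (A): pairing an electron in O's 2p⁴ costs repulsion energy, so O ionizes more easily than half-filled N (2p³).

(A)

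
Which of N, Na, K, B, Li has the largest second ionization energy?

Li

IE_2 is the cost of taking one more electron from the +1 cation: N⁺ still has 4 valence electrons; Na⁺ is the bare [Ne] core; K⁺ is the bare [Ar] core; B⁺ still has 2 valence electrons; Li⁺ is the bare [He] core.
Pulling an electron out of a noble-gas core costs far more than removing a remaining valence electron, so K, Na and Li sit at the high end of IE_2.
Valence configurations: N⁺ [He]2s²2p², B⁺ [He]2s².
Tabulated IE_2 (kJ/mol): N 2856, Na 4562, K 3052, B 2427, Li 7298.
So the second ionization energies run B < N < K < Na < Li.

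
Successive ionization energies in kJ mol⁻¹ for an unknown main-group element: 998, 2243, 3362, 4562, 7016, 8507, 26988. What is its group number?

Look for the largest jump between consecutive ionization energies: IE7/IE6 ≈ 3.2, far larger than any earlier ratio.
That jump marks the point where a core electron is being removed. So the atom has 6 valence electrons.
A main-group element with 6 valence electrons is in group 16.

Group 16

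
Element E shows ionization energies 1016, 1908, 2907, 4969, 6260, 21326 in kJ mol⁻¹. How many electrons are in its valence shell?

5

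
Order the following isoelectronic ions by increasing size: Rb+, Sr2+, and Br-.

Sr2+ < Rb+ < Br-

All of these have 36 electrons, so size is governed by nuclear charge alone: the more protons, the stronger the pull on the same electron cloud, and the smaller the ion.
Nuclear charges: Sr2+ (Z=38), Rb+ (Z=37), Br- (Z=35).
Smallest to largest: Sr2+ < Rb+ < Br-.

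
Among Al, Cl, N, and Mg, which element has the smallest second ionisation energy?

After 1 electron has been removed, what remains? Al⁺ still has 2 valence electrons; Cl⁺ still has 6 valence electrons; N⁺ still has 4 valence electrons; Mg⁺ still has 1 valence electron.
All are still removing valence electrons, so compare the +1 ions as you would atoms: IE_2 generally rises across a period (higher Z_eff) and falls down a group (larger shell), subject to the usual subshell exceptions.
Valence configurations: Al⁺ [Ne]3s², Cl⁺ [Ne]3s²3p⁴, N⁺ [He]2s²2p², Mg⁺ [Ne]3s¹.
Tabulated IE_2 (kJ/mol): Al 1817, Cl 2298, N 2856, Mg 1451.
Putting it together, IE_2: Mg < Al < Cl < N.

Mg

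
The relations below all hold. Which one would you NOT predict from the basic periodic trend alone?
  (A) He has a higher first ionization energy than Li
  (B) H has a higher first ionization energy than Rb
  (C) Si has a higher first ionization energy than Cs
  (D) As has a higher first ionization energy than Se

The general trend: first ionization energy increases across a period and decreases down a group.
(A) He (period 1, group 18) vs Li (period 2, group 1): the stated order agrees with the simple trend.
(B) H (period 1, group 1) vs Rb (period 5, group 1): the stated order agrees with the simple trend.
(C) Si (period 3, group 14) vs Cs (period 6, group 1): the stated order agrees with the simple trend.
(D) As (period 4, group 15) vs Se (period 4, group 16): the stated order contradicts the simple trend.
The exception is (D): Se (4p⁴) ionizes more easily than half-filled As (4p³).

(D)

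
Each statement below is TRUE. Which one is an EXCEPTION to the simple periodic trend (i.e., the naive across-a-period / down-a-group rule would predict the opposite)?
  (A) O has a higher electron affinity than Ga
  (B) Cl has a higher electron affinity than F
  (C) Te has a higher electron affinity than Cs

(B)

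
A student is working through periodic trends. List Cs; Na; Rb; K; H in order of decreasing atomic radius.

Cs, Rb, K, Na, H

H is in period 1, group 1; Na is in period 3, group 1; K is in period 4, group 1; Rb is in period 5, group 1; Cs is in period 6, group 1.
Radius decreases left→right (rising Z_eff, same n) and increases top→bottom (higher n).
All are in group 1, so atomic radius increases down the group.
So from largest to smallest: Cs > Rb > K > Na > H.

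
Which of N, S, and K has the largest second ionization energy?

The second ionization energy removes an electron from the +1 ion. For each element: N⁺ still has 4 valence electrons; S⁺ still has 5 valence electrons; K⁺ is the bare [Ar] core.
Breaking into a closed-shell core is much more expensive than removing a leftover valence electron — K has the largest IE_2 here.
Valence configurations: N⁺ [He]2s²2p², S⁺ [Ne]3s²3p³.
Tabulated IE_2 (kJ/mol): N 2856, S 2252, K 3052.
Hence IE_2: S < N < K.

K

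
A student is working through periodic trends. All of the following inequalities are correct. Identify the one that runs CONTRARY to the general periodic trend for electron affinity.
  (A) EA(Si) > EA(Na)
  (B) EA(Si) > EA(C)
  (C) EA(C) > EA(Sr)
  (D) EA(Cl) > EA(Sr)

(B)

The general trend: electron affinity increases across a period and decreases down a group.
(A) Si (period 3, group 14) vs Na (period 3, group 1): the stated order agrees with the simple trend.
(B) Si (period 3, group 14) vs C (period 2, group 14): the stated order contradicts the simple trend.
(C) C (period 2, group 14) vs Sr (period 5, group 2): the stated order agrees with the simple trend.
(D) Cl (period 3, group 17) vs Sr (period 5, group 2): the stated order agrees with the simple trend.
The exception is (B): Si's larger, more diffuse 3p orbitals accept an added electron slightly more readily than C's compact 2p.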